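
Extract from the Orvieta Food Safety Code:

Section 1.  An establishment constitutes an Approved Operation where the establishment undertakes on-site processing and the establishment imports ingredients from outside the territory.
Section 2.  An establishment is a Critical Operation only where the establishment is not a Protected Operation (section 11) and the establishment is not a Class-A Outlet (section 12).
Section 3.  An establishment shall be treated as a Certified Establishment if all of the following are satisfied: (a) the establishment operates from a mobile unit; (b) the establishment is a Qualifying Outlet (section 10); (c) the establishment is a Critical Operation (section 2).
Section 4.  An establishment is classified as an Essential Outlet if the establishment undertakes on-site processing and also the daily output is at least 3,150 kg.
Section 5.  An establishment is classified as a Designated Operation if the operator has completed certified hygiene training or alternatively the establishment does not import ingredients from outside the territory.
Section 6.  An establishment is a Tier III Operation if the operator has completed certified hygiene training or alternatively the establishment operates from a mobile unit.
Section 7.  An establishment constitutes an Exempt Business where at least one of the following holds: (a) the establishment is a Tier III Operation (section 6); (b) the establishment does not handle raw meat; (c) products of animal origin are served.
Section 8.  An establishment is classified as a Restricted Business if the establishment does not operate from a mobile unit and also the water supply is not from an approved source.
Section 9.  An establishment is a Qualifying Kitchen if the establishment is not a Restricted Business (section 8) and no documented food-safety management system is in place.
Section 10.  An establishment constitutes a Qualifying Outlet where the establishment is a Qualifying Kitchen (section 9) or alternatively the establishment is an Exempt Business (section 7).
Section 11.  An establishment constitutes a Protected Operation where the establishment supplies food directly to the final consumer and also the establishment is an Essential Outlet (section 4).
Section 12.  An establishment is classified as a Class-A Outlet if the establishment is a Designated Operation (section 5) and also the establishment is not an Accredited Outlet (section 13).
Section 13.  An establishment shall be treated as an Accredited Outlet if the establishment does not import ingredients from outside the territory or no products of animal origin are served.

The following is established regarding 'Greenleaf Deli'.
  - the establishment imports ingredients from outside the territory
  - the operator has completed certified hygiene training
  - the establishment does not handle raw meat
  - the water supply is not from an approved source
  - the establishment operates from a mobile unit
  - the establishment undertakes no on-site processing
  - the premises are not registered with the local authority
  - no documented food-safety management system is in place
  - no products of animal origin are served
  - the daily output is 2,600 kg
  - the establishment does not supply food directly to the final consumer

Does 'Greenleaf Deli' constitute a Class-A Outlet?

Under section 5: the operator has completed certified hygiene training? yes; or the establishment does not import ingredients from outside the territory? no. So the establishment is a Designated Operation.
Under section 13: the establishment does not import ingredients from outside the territory? no; or no products of animal origin are served? yes. So the establishment is an Accredited Outlet.
Under section 12: Designated Operation (section 5)? yes; and not an Accredited Outlet (section 13)? no. So the establishment is not a Class-A Outlet.

No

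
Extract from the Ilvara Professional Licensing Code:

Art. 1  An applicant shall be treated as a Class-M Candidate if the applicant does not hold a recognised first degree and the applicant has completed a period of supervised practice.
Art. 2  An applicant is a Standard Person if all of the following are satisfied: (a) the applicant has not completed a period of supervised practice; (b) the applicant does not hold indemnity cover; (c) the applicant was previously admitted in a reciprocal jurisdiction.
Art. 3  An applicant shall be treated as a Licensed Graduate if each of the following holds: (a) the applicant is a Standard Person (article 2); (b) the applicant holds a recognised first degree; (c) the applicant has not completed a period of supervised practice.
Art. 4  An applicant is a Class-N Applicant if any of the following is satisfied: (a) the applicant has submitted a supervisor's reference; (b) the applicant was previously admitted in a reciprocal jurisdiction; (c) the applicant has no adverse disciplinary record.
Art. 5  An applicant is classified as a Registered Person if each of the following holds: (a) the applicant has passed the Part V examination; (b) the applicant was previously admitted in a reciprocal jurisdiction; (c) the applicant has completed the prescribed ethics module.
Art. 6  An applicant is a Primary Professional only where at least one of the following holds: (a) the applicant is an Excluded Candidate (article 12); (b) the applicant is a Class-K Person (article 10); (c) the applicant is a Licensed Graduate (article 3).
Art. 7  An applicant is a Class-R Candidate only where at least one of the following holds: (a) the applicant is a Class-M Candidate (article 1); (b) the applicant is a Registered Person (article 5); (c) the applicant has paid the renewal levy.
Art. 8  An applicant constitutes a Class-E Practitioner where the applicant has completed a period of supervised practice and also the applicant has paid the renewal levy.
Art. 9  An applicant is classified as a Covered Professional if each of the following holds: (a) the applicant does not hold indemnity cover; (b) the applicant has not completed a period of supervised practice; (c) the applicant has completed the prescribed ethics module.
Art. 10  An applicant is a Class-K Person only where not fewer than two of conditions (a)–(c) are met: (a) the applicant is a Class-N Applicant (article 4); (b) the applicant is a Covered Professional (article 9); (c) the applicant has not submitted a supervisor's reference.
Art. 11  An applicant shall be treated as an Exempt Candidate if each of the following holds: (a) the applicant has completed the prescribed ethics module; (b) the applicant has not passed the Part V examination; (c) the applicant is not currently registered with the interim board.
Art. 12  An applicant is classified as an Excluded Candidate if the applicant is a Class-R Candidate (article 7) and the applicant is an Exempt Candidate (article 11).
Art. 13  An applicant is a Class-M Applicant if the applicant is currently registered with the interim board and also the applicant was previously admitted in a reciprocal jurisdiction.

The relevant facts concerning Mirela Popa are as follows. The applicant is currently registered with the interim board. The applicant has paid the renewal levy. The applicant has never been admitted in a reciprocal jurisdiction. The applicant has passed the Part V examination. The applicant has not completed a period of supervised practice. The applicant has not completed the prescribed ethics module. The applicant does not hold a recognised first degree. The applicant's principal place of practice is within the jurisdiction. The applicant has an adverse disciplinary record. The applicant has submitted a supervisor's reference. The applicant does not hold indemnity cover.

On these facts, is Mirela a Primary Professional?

No

article 1 — Class-M Candidate: [the applicant does not hold a recognised first degree? yes] AND [the applicant has completed a period of supervised practice? no] → not satisfied.
article 5 — Registered Person: [the applicant has passed the Part V examination? yes] AND [the applicant was previously admitted in a reciprocal jurisdiction? no] AND [the applicant has completed the prescribed ethics module? no] → not satisfied.
article 7 — Class-R Candidate: [Class-M Candidate (article 1)? no] OR [Registered Person (article 5)? no] OR [the applicant has paid the renewal levy? yes] → satisfied.
article 11 — Exempt Candidate: [the applicant has completed the prescribed ethics module? no] AND [the applicant has not passed the Part V examination? no] AND [the applicant is not currently registered with the interim board? no] → not satisfied.
article 12 — Excluded Candidate: [Class-R Candidate (article 7)? yes] AND [Exempt Candidate (article 11)? no] → not satisfied.
article 4 — Class-N Applicant: [the applicant has submitted a supervisor's reference? yes] OR [the applicant was previously admitted in a reciprocal jurisdiction? no] OR [the applicant has no adverse disciplinary record? no] → satisfied.
article 9 — Covered Professional: [the applicant does not hold indemnity cover? yes] AND [the applicant has not completed a period of supervised practice? yes] AND [the applicant has completed the prescribed ethics module? no] → not satisfied.
article 10 — Class-K Person: Class-N Applicant (article 4)? yes; Covered Professional (article 9)? no; the applicant has not submitted a supervisor's reference? no — 1 of 3 hold (need ≥2) → not satisfied.
article 2 — Standard Person: [the applicant has not completed a period of supervised practice? yes] AND [the applicant does not hold indemnity cover? yes] AND [the applicant was previously admitted in a reciprocal jurisdiction? no] → not satisfied.
article 3 — Licensed Graduate: [Standard Person (article 2)? no] AND [the applicant holds a recognised first degree? no] AND [the applicant has not completed a period of supervised practice? yes] → not satisfied.
article 6 — Primary Professional: [Excluded Candidate (article 12)? no] OR [Class-K Person (article 10)? no] OR [Licensed Graduate (article 3)? no] → not satisfied.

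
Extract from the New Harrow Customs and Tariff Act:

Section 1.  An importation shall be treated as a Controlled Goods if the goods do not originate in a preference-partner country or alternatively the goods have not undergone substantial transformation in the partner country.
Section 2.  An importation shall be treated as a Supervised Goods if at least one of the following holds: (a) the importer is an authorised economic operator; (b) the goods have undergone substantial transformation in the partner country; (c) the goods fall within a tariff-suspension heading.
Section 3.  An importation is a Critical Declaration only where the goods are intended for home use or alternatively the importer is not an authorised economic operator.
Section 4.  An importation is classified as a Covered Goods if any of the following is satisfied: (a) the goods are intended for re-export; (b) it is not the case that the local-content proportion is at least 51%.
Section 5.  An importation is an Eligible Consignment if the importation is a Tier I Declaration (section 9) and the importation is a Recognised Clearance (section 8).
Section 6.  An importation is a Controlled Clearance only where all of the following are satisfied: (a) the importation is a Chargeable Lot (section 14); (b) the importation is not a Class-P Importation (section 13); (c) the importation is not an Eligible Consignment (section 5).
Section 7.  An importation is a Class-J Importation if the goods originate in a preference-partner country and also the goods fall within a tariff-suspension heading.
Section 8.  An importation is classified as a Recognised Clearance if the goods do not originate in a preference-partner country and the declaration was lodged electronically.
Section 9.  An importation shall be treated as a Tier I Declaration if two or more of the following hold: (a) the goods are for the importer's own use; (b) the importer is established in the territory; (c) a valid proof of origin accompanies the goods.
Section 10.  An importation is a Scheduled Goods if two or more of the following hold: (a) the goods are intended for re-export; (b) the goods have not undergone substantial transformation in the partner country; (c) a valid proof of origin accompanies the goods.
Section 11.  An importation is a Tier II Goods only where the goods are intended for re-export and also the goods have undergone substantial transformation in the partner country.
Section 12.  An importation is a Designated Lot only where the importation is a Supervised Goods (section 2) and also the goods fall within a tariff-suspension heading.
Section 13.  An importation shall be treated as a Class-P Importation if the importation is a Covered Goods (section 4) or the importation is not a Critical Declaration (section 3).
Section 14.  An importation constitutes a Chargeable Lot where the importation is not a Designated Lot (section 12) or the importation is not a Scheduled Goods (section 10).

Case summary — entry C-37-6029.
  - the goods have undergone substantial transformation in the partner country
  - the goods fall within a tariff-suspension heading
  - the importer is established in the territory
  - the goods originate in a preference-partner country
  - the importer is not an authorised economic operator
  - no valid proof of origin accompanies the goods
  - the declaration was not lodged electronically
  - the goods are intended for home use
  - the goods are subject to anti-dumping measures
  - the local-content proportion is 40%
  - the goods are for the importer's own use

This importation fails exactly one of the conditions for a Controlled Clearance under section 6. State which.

section 2 — Supervised Goods: [the importer is an authorised economic operator? no] OR [the goods have undergone substantial transformation in the partner country? yes] OR [the goods fall within a tariff-suspension heading? yes] → satisfied.
section 12 — Designated Lot: [Supervised Goods (section 2)? yes] AND [the goods fall within a tariff-suspension heading? yes] → satisfied.
section 10 — Scheduled Goods: the goods are intended for re-export? no; the goods have not undergone substantial transformation in the partner country? no; a valid proof of origin accompanies the goods? no — 0 of 3 hold (need ≥2) → not satisfied.
section 14 — Chargeable Lot: [not a Designated Lot (section 12)? no] OR [not a Scheduled Goods (section 10)? yes] → satisfied.
section 4 — Covered Goods: [the goods are intended for re-export? no] OR [local-content proportion: 40% ≥ 51%? no, so negated condition yes] → satisfied.
section 3 — Critical Declaration: [the goods are intended for home use? yes] OR [the importer is not an authorised economic operator? yes] → satisfied.
section 13 — Class-P Importation: [Covered Goods (section 4)? yes] OR [not a Critical Declaration (section 3)? no] → satisfied.
section 9 — Tier I Declaration: the goods are for the importer's own use? yes; the importer is established in the territory? yes; a valid proof of origin accompanies the goods? no — 2 of 3 hold (need ≥2) → satisfied.
section 8 — Recognised Clearance: [the goods do not originate in a preference-partner country? no] AND [the declaration was lodged electronically? no] → not satisfied.
section 5 — Eligible Consignment: [Tier I Declaration (section 9)? yes] AND [Recognised Clearance (section 8)? no] → not satisfied.
section 6 — Controlled Clearance: [Chargeable Lot (section 14)? yes] AND [not a Class-P Importation (section 13)? no] AND [not an Eligible Consignment (section 5)? yes] → not satisfied.

Class-P Importation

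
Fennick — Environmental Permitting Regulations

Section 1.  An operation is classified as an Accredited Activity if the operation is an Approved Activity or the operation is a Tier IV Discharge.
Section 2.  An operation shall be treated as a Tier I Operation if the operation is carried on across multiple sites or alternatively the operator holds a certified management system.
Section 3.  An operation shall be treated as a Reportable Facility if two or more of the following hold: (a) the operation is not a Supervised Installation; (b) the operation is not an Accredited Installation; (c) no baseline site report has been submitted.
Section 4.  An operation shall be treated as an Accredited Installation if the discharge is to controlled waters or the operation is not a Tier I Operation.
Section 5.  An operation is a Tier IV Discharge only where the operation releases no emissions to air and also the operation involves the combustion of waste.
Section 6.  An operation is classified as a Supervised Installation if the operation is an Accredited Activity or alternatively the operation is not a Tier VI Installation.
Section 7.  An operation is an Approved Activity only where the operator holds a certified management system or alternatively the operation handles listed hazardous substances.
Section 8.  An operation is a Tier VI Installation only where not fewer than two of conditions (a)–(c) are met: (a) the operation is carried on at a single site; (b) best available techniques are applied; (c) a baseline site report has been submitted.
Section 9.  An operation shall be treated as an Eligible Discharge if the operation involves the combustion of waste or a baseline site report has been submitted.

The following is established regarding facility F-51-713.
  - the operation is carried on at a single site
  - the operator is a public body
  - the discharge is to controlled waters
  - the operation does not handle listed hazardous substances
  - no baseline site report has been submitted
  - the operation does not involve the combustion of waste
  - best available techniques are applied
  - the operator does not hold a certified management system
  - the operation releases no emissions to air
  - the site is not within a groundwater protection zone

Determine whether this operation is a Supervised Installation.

section 7 — Approved Activity: [the operator holds a certified management system? no] OR [the operation handles listed hazardous substances? no] → not satisfied.
section 5 — Tier IV Discharge: [the operation releases no emissions to air? yes] AND [the operation involves the combustion of waste? no] → not satisfied.
section 1 — Accredited Activity: [Approved Activity (section 7)? no] OR [Tier IV Discharge (section 5)? no] → not satisfied.
section 8 — Tier VI Installation: the operation is carried on at a single site? yes; best available techniques are applied? yes; a baseline site report has been submitted? no — 2 of 3 hold (need ≥2) → satisfied.
section 6 — Supervised Installation: [Accredited Activity (section 1)? no] OR [not a Tier VI Installation (section 8)? no] → not satisfied.

No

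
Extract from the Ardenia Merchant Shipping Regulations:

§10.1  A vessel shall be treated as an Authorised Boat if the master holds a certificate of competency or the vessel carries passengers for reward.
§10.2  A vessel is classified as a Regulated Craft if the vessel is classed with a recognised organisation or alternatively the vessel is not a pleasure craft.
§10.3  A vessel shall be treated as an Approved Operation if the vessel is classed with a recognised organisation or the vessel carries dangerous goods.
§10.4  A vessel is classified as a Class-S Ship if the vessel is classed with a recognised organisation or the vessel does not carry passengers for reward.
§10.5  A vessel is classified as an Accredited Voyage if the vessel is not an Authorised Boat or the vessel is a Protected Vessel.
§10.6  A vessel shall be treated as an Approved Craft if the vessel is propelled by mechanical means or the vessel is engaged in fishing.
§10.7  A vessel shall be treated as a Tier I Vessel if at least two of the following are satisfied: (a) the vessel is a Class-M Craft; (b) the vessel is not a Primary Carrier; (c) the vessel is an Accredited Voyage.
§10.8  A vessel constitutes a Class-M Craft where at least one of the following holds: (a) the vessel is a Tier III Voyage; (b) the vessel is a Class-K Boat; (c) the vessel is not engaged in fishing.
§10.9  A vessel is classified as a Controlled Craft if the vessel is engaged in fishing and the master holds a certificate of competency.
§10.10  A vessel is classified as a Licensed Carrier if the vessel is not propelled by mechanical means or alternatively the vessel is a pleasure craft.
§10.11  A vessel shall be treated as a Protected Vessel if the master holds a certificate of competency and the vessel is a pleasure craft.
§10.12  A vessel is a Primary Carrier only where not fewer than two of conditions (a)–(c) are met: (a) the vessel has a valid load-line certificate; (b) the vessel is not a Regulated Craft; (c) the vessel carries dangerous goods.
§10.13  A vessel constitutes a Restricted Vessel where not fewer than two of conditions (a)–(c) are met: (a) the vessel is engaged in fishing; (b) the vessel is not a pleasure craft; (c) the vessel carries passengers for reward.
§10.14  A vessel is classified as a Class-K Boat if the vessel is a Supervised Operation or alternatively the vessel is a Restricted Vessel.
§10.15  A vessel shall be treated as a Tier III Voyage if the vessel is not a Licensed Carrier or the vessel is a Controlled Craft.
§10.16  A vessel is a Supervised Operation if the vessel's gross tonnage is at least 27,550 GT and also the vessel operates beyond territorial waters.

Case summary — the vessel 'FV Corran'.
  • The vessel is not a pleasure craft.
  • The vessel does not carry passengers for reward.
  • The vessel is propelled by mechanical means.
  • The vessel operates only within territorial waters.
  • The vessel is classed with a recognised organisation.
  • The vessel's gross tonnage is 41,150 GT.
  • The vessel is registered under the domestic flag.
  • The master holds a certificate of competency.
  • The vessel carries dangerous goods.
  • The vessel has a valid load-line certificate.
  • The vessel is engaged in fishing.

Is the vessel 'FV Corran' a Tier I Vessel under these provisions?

Under §10.10: the vessel is not propelled by mechanical means? no; or the vessel is a pleasure craft? no. So the vessel is not a Licensed Carrier.
Under §10.9: the vessel is engaged in fishing? yes; and the master holds a certificate of competency? yes. So the vessel is a Controlled Craft.
Under §10.15: not a Licensed Carrier (§10.10)? yes; or Controlled Craft (§10.9)? yes. So the vessel is a Tier III Voyage.
Under §10.16: vessel's gross tonnage: 41,150 GT ≥ 27,550 GT? yes; and the vessel operates beyond territorial waters? no. So the vessel is not a Supervised Operation.
Under §10.13: the vessel is engaged in fishing? yes; the vessel is not a pleasure craft? yes; the vessel carries passengers for reward? no — 2 of 3 hold (need ≥2) → satisfied.
Under §10.14: Supervised Operation (§10.16)? no; or Restricted Vessel (§10.13)? yes. So the vessel is a Class-K Boat.
Under §10.8: Tier III Voyage (§10.15)? yes; or Class-K Boat (§10.14)? yes; or the vessel is not engaged in fishing? no. So the vessel is a Class-M Craft.
Under §10.2: the vessel is classed with a recognised organisation? yes; or the vessel is not a pleasure craft? yes. So the vessel is a Regulated Craft.
Under §10.12: the vessel has a valid load-line certificate? yes; not a Regulated Craft (§10.2)? no; the vessel carries dangerous goods? yes — 2 of 3 hold (need ≥2) → satisfied.
Under §10.1: the master holds a certificate of competency? yes; or the vessel carries passengers for reward? no. So the vessel is an Authorised Boat.
Under §10.11: the master holds a certificate of competency? yes; and the vessel is a pleasure craft? no. So the vessel is not a Protected Vessel.
Under §10.5: not an Authorised Boat (§10.1)? no; or Protected Vessel (§10.11)? no. So the vessel is not an Accredited Voyage.
Under §10.7: Class-M Craft (§10.8)? yes; not a Primary Carrier (§10.12)? no; Accredited Voyage (§10.5)? no — 1 of 3 hold (need ≥2) → not satisfied.

No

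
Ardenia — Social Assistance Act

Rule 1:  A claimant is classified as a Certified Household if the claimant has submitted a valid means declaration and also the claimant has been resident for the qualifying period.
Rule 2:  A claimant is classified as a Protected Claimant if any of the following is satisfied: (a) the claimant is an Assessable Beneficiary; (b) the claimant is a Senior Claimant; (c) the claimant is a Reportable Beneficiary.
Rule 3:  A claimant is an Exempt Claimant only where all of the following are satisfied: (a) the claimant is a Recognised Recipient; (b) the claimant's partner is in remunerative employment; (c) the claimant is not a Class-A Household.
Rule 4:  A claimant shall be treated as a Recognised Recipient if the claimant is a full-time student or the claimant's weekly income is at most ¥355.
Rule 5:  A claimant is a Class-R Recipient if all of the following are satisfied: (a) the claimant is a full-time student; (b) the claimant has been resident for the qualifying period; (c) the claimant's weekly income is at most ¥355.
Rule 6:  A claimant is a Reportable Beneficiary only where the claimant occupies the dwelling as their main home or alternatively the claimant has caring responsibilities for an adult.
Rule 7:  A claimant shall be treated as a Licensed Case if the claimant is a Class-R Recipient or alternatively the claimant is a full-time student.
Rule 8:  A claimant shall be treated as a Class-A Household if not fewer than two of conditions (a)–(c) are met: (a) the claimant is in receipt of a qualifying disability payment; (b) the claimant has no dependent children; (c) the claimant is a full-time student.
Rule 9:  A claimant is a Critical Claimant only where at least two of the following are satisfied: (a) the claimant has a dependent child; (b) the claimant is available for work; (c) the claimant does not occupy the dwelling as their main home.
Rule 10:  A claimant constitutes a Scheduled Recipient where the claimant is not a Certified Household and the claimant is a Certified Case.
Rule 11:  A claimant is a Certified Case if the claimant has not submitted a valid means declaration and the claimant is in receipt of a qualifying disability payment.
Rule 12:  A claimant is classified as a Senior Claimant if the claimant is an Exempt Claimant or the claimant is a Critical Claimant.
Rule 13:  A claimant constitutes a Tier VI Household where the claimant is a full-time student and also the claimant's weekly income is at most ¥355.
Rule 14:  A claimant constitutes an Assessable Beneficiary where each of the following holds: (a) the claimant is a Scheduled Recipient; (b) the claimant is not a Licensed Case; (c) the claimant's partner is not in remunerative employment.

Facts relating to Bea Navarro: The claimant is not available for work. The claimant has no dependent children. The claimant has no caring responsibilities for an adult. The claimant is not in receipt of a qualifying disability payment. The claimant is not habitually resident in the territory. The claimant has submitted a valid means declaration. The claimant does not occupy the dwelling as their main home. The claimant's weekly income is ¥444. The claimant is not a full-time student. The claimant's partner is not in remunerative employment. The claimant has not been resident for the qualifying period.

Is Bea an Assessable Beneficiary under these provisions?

No

Under rule 1: the claimant has submitted a valid means declaration? yes; and the claimant has been resident for the qualifying period? no. So the claimant is not a Certified Household.
Under rule 11: the claimant has not submitted a valid means declaration? no; and the claimant is in receipt of a qualifying disability payment? no. So the claimant is not a Certified Case.
Under rule 10: not a Certified Household (rule 1)? yes; and Certified Case (rule 11)? no. So the claimant is not a Scheduled Recipient.
Under rule 5: the claimant is a full-time student? no; and the claimant has been resident for the qualifying period? no; and claimant's weekly income: ¥444 ≤ ¥355? no. So the claimant is not a Class-R Recipient.
Under rule 7: Class-R Recipient (rule 5)? no; or the claimant is a full-time student? no. So the claimant is not a Licensed Case.
Under rule 14: Scheduled Recipient (rule 10)? no; and not a Licensed Case (rule 7)? yes; and the claimant's partner is not in remunerative employment? yes. So the claimant is not an Assessable Beneficiary.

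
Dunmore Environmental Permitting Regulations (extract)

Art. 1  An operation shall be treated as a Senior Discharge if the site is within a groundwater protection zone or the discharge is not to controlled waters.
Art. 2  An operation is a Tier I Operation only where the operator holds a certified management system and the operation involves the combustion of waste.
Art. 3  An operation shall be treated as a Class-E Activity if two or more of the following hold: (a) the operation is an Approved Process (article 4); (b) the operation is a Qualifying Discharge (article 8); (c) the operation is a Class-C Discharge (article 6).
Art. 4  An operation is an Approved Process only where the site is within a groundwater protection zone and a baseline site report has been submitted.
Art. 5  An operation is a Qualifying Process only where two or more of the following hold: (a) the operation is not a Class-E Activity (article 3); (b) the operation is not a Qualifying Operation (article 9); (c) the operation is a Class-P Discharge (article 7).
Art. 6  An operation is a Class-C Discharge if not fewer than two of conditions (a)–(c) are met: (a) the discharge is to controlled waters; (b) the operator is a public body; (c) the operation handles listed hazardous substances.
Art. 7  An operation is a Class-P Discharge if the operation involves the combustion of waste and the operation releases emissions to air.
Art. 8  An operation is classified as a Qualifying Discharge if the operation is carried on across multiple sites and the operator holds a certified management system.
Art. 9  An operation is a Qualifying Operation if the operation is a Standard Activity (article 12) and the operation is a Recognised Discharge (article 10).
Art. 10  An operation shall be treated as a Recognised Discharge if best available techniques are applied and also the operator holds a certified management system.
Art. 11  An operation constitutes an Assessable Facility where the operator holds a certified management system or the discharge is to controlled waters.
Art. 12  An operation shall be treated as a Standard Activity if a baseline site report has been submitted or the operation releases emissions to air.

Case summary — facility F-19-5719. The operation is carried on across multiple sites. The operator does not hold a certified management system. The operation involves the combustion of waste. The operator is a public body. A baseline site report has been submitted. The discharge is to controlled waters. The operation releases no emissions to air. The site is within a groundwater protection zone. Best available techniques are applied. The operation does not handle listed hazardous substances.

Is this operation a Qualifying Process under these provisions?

No

article 4 — Approved Process: [the site is within a groundwater protection zone? yes] AND [a baseline site report has been submitted? yes] → satisfied.
article 8 — Qualifying Discharge: [the operation is carried on across multiple sites? yes] AND [the operator holds a certified management system? no] → not satisfied.
article 6 — Class-C Discharge: the discharge is to controlled waters? yes; the operator is a public body? yes; the operation handles listed hazardous substances? no — 2 of 3 hold (need ≥2) → satisfied.
article 3 — Class-E Activity: Approved Process (article 4)? yes; Qualifying Discharge (article 8)? no; Class-C Discharge (article 6)? yes — 2 of 3 hold (need ≥2) → satisfied.
article 12 — Standard Activity: [a baseline site report has been submitted? yes] OR [the operation releases emissions to air? no] → satisfied.
article 10 — Recognised Discharge: [best available techniques are applied? yes] AND [the operator holds a certified management system? no] → not satisfied.
article 9 — Qualifying Operation: [Standard Activity (article 12)? yes] AND [Recognised Discharge (article 10)? no] → not satisfied.
article 7 — Class-P Discharge: [the operation involves the combustion of waste? yes] AND [the operation releases emissions to air? no] → not satisfied.
article 5 — Qualifying Process: not a Class-E Activity (article 3)? no; not a Qualifying Operation (article 9)? yes; Class-P Discharge (article 7)? no — 1 of 3 hold (need ≥2) → not satisfied.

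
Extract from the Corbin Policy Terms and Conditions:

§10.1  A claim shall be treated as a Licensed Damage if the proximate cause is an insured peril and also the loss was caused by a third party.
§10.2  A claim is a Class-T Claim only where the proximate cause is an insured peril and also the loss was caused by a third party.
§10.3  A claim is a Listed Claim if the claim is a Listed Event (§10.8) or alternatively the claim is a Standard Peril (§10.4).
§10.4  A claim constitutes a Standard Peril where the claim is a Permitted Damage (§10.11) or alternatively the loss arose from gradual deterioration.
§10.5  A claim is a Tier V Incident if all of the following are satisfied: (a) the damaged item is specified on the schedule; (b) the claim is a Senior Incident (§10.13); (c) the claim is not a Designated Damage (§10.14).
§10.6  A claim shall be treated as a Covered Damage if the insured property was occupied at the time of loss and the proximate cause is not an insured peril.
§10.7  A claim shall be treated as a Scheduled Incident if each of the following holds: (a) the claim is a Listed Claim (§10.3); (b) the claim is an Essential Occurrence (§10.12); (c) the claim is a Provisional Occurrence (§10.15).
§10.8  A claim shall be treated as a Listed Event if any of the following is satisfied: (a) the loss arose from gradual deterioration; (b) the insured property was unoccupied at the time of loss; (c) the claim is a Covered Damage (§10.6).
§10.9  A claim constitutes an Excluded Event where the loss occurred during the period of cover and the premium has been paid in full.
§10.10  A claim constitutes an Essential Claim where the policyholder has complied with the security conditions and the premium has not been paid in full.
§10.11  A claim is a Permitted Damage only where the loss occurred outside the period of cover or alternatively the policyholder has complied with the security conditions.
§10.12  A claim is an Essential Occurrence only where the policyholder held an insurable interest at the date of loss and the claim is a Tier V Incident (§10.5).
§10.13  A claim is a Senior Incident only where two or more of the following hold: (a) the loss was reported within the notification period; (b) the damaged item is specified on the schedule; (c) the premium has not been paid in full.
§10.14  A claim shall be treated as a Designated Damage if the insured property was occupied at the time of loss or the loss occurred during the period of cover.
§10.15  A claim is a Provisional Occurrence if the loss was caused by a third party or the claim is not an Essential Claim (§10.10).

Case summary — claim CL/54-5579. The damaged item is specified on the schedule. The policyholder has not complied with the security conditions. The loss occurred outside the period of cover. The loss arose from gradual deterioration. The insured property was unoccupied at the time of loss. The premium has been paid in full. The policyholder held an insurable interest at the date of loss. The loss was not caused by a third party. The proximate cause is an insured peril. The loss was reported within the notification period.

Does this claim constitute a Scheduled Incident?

Yes

§10.6 — Covered Damage: [the insured property was occupied at the time of loss? no] AND [the proximate cause is not an insured peril? no] → not satisfied.
§10.8 — Listed Event: [the loss arose from gradual deterioration? yes] OR [the insured property was unoccupied at the time of loss? yes] OR [Covered Damage (§10.6)? no] → satisfied.
§10.11 — Permitted Damage: [the loss occurred outside the period of cover? yes] OR [the policyholder has complied with the security conditions? no] → satisfied.
§10.4 — Standard Peril: [Permitted Damage (§10.11)? yes] OR [the loss arose from gradual deterioration? yes] → satisfied.
§10.3 — Listed Claim: [Listed Event (§10.8)? yes] OR [Standard Peril (§10.4)? yes] → satisfied.
§10.13 — Senior Incident: the loss was reported within the notification period? yes; the damaged item is specified on the schedule? yes; the premium has not been paid in full? no — 2 of 3 hold (need ≥2) → satisfied.
§10.14 — Designated Damage: [the insured property was occupied at the time of loss? no] OR [the loss occurred during the period of cover? no] → not satisfied.
§10.5 — Tier V Incident: [the damaged item is specified on the schedule? yes] AND [Senior Incident (§10.13)? yes] AND [not a Designated Damage (§10.14)? yes] → satisfied.
§10.12 — Essential Occurrence: [the policyholder held an insurable interest at the date of loss? yes] AND [Tier V Incident (§10.5)? yes] → satisfied.
§10.10 — Essential Claim: [the policyholder has complied with the security conditions? no] AND [the premium has not been paid in full? no] → not satisfied.
§10.15 — Provisional Occurrence: [the loss was caused by a third party? no] OR [not an Essential Claim (§10.10)? yes] → satisfied.
§10.7 — Scheduled Incident: [Listed Claim (§10.3)? yes] AND [Essential Occurrence (§10.12)? yes] AND [Provisional Occurrence (§10.15)? yes] → satisfied.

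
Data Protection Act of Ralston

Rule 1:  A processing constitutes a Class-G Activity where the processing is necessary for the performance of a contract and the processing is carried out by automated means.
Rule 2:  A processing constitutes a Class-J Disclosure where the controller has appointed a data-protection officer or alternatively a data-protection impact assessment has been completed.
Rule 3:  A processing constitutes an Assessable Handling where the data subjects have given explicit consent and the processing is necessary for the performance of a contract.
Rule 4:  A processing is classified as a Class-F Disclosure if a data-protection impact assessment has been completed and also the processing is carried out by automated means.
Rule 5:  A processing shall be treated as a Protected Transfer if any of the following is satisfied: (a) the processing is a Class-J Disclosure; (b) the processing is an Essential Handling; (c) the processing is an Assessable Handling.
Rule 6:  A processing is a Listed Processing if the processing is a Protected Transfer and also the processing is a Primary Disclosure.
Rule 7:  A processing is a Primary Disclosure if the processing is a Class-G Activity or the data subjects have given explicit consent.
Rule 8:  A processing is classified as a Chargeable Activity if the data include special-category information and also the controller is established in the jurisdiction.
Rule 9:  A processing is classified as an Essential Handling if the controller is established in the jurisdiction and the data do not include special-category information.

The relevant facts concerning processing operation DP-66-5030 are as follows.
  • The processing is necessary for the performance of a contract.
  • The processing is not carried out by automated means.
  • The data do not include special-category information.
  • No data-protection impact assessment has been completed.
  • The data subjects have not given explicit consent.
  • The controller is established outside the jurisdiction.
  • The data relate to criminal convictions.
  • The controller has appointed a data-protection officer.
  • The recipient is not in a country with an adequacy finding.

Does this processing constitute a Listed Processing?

Under rule 2: the controller has appointed a data-protection officer? yes; or a data-protection impact assessment has been completed? no. So the processing is a Class-J Disclosure.
Under rule 9: the controller is established in the jurisdiction? no; and the data do not include special-category information? yes. So the processing is not an Essential Handling.
Under rule 3: the data subjects have given explicit consent? no; and the processing is necessary for the performance of a contract? yes. So the processing is not an Assessable Handling.
Under rule 5: Class-J Disclosure (rule 2)? yes; or Essential Handling (rule 9)? no; or Assessable Handling (rule 3)? no. So the processing is a Protected Transfer.
Under rule 1: the processing is necessary for the performance of a contract? yes; and the processing is carried out by automated means? no. So the processing is not a Class-G Activity.
Under rule 7: Class-G Activity (rule 1)? no; or the data subjects have given explicit consent? no. So the processing is not a Primary Disclosure.
Under rule 6: Protected Transfer (rule 5)? yes; and Primary Disclosure (rule 7)? no. So the processing is not a Listed Processing.

No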